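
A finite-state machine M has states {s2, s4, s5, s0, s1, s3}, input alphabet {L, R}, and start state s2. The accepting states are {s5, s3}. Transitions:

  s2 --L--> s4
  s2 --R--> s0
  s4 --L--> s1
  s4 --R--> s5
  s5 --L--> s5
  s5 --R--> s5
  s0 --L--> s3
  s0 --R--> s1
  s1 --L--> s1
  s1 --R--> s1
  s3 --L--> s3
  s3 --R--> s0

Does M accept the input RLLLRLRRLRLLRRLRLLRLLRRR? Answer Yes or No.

No

Trace: s2 -R-> s0 -L-> s3 -L-> s3 -L-> s3 -R-> s0 -L-> s3 -R-> s0 -R-> s1 -L-> s1 -R-> s1 -L-> s1 -L-> s1 -R-> s1 -R-> s1 -L-> s1 -R-> s1 -L-> s1 -L-> s1 -R-> s1 -L-> s1 -L-> s1 -R-> s1 -R-> s1 -R-> s1
End state s1 is not accepting.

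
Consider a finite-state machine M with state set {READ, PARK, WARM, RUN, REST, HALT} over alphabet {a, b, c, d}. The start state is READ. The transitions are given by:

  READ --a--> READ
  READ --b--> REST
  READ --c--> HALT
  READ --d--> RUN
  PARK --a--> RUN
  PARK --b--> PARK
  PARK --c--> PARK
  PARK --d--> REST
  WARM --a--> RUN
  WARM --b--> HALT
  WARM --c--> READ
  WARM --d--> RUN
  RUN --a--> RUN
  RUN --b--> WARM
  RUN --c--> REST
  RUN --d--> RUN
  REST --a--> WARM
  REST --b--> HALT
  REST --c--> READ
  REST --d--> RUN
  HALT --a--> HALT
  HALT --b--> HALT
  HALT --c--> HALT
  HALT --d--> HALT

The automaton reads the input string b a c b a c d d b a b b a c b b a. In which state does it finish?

READ → REST → WARM → READ → REST → WARM → READ → RUN → RUN → WARM → RUN → WARM → HALT → HALT → HALT → HALT → HALT → HALT

HALT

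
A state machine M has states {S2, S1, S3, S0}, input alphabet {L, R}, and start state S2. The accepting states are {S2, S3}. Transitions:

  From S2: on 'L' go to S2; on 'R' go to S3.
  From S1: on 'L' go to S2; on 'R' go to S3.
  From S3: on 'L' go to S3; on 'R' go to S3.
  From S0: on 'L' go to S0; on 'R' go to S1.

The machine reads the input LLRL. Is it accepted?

Yes

S2 → S2 → S2 → S3 → S3
End state S3 is accepting.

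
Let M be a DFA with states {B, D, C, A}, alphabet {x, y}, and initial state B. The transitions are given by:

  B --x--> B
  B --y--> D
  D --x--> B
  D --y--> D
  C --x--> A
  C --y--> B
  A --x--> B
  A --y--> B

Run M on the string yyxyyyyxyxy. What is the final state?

D

Trace: B -y-> D -y-> D -x-> B -y-> D -y-> D -y-> D -y-> D -x-> B -y-> D -x-> B -y-> D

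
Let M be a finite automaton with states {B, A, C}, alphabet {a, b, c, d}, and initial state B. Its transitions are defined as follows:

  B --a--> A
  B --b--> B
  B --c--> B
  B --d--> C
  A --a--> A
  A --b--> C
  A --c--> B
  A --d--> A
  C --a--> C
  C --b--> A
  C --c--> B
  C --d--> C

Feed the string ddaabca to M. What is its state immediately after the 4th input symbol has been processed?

C

B → C → C → C → C
After 4 symbols: C.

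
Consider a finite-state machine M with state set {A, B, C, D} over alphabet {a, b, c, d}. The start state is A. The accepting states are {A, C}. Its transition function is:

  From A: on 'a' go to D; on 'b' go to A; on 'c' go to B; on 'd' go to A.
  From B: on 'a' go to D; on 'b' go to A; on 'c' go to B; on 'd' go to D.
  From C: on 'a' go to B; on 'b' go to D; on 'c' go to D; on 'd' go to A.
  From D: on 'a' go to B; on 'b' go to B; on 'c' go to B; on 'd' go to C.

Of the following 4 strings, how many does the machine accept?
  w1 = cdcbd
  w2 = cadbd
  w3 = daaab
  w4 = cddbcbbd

w1: A → B → D → B → A → A  → end A, accepted
w2: A → B → D → C → D → C  → end C, accepted
w3: A → A → D → B → D → B  → end B, rejected
w4: A → B → D → C → D → B → A → A → A  → end A, accepted

3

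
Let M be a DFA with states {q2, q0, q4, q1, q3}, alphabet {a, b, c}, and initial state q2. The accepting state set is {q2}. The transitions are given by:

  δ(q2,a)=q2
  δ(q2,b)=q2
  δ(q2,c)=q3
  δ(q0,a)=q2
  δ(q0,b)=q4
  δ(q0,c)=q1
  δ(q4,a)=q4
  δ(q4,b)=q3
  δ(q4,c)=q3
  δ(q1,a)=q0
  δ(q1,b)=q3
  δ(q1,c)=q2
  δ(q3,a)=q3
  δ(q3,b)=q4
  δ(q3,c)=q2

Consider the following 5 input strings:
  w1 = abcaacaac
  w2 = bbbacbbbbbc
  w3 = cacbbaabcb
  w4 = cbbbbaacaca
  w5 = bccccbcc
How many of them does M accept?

1

w1: q2 → q2 → q2 → q3 → q3 → q3 → q2 → q2 → q2 → q3  → end q3, rejected
w2: q2 → q2 → q2 → q2 → q2 → q3 → q4 → q3 → q4 → q3 → q4 → q3  → end q3, rejected
w3: q2 → q3 → q3 → q2 → q2 → q2 → q2 → q2 → q2 → q3 → q4  → end q4, rejected
w4: q2 → q3 → q4 → q3 → q4 → q3 → q3 → q3 → q2 → q2 → q3 → q3  → end q3, rejected
w5: q2 → q2 → q3 → q2 → q3 → q2 → q2 → q3 → q2  → end q2, accepted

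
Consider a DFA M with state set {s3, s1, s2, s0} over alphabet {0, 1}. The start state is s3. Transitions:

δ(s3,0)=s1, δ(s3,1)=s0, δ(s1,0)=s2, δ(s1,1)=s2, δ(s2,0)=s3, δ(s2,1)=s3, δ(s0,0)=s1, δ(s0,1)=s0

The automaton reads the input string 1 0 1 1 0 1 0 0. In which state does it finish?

s1

s3 → s0 → s1 → s2 → s3 → s1 → s2 → s3 → s1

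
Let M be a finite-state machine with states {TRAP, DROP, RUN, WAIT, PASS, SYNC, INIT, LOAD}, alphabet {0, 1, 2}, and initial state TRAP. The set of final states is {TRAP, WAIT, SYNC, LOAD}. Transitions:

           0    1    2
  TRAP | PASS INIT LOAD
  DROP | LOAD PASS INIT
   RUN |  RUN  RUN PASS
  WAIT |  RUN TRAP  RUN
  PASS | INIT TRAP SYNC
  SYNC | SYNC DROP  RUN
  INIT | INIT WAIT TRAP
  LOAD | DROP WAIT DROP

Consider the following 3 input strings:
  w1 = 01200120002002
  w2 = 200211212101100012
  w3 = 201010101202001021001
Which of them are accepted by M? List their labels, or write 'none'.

w1, w3

w1:
  start at TRAP
  read '0': TRAP → PASS
  read '1': PASS → TRAP
  read '2': TRAP → LOAD
  read '0': LOAD → DROP
  read '0': DROP → LOAD
  read '1': LOAD → WAIT
  read '2': WAIT → RUN
  read '0': RUN → RUN
  read '0': RUN → RUN
  read '0': RUN → RUN
  read '2': RUN → PASS
  read '0': PASS → INIT
  read '0': INIT → INIT
  read '2': INIT → TRAP
  end TRAP, accepted
w2:
  start at TRAP
  read '2': TRAP → LOAD
  read '0': LOAD → DROP
  read '0': DROP → LOAD
  read '2': LOAD → DROP
  read '1': DROP → PASS
  read '1': PASS → TRAP
  read '2': TRAP → LOAD
  read '1': LOAD → WAIT
  read '2': WAIT → RUN
  read '1': RUN → RUN
  read '0': RUN → RUN
  read '1': RUN → RUN
  read '1': RUN → RUN
  read '0': RUN → RUN
  read '0': RUN → RUN
  read '0': RUN → RUN
  read '1': RUN → RUN
  read '2': RUN → PASS
  end PASS, rejected
w3:
  start at TRAP
  read '2': TRAP → LOAD
  read '0': LOAD → DROP
  read '1': DROP → PASS
  read '0': PASS → INIT
  read '1': INIT → WAIT
  read '0': WAIT → RUN
  read '1': RUN → RUN
  read '0': RUN → RUN
  read '1': RUN → RUN
  read '2': RUN → PASS
  read '0': PASS → INIT
  read '2': INIT → TRAP
  read '0': TRAP → PASS
  read '0': PASS → INIT
  read '1': INIT → WAIT
  read '0': WAIT → RUN
  read '2': RUN → PASS
  read '1': PASS → TRAP
  read '0': TRAP → PASS
  read '0': PASS → INIT
  read '1': INIT → WAIT
  end WAIT, accepted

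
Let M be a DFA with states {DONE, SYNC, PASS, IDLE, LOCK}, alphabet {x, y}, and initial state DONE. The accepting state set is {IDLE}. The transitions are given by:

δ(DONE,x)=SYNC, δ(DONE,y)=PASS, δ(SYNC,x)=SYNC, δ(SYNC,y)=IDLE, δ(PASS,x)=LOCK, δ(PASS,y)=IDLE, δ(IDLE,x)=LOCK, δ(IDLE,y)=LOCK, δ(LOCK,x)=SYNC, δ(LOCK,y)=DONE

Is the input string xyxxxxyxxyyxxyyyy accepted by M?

No

Trace: DONE -x-> SYNC -y-> IDLE -x-> LOCK -x-> SYNC -x-> SYNC -x-> SYNC -y-> IDLE -x-> LOCK -x-> SYNC -y-> IDLE -y-> LOCK -x-> SYNC -x-> SYNC -y-> IDLE -y-> LOCK -y-> DONE -y-> PASS
End state PASS is not accepting.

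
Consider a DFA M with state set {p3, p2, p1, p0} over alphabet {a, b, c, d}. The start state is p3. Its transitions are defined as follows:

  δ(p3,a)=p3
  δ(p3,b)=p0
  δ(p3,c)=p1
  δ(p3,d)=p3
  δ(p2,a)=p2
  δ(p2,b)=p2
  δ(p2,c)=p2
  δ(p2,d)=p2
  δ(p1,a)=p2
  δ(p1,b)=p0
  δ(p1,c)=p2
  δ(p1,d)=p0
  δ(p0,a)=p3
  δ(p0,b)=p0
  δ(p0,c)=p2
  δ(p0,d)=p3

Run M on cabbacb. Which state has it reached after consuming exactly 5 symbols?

Trace: p3 -c-> p1 -a-> p2 -b-> p2 -b-> p2 -a-> p2
After 5 symbols: p2.

p2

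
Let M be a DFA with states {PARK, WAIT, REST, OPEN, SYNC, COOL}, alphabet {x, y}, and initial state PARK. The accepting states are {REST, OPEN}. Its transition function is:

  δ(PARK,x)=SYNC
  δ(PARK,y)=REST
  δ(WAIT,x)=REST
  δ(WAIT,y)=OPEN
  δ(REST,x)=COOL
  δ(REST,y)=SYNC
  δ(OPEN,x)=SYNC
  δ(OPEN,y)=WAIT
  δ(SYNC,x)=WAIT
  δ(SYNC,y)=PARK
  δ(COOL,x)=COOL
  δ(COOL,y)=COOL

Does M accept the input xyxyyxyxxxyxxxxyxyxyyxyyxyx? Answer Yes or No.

start at PARK
read 'x': PARK → SYNC
read 'y': SYNC → PARK
read 'x': PARK → SYNC
read 'y': SYNC → PARK
read 'y': PARK → REST
read 'x': REST → COOL
read 'y': COOL → COOL
read 'x': COOL → COOL
read 'x': COOL → COOL
read 'x': COOL → COOL
read 'y': COOL → COOL
read 'x': COOL → COOL
read 'x': COOL → COOL
read 'x': COOL → COOL
read 'x': COOL → COOL
read 'y': COOL → COOL
read 'x': COOL → COOL
read 'y': COOL → COOL
read 'x': COOL → COOL
read 'y': COOL → COOL
read 'y': COOL → COOL
read 'x': COOL → COOL
read 'y': COOL → COOL
read 'y': COOL → COOL
read 'x': COOL → COOL
read 'y': COOL → COOL
read 'x': COOL → COOL
End state COOL is not accepting.

No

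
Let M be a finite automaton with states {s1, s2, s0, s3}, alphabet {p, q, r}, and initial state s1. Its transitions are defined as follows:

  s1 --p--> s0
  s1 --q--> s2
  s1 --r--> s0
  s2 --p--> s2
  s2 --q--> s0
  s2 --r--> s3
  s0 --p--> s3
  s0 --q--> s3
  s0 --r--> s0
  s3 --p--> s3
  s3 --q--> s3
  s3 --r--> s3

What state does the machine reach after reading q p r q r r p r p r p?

start at s1
read 'q': s1 → s2
read 'p': s2 → s2
read 'r': s2 → s3
read 'q': s3 → s3
read 'r': s3 → s3
read 'r': s3 → s3
read 'p': s3 → s3
read 'r': s3 → s3
read 'p': s3 → s3
read 'r': s3 → s3
read 'p': s3 → s3

s3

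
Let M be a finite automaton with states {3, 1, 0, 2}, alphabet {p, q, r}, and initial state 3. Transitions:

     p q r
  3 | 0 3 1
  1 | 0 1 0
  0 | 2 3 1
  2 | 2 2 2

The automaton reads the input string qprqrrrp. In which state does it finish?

3 → 3 → 0 → 1 → 1 → 0 → 1 → 0 → 2

2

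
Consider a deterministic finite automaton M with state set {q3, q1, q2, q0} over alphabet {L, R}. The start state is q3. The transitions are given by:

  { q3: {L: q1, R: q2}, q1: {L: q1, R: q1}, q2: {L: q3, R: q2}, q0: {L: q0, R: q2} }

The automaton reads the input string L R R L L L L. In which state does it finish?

q3 → q1 → q1 → q1 → q1 → q1 → q1 → q1

q1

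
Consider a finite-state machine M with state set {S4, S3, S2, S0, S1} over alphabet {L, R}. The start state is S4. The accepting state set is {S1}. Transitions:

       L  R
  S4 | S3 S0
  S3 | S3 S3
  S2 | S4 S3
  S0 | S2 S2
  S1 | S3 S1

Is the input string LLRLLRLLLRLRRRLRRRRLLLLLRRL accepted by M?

start at S4
read 'L': S4 → S3
read 'L': S3 → S3
read 'R': S3 → S3
read 'L': S3 → S3
read 'L': S3 → S3
read 'R': S3 → S3
read 'L': S3 → S3
read 'L': S3 → S3
read 'L': S3 → S3
read 'R': S3 → S3
read 'L': S3 → S3
read 'R': S3 → S3
read 'R': S3 → S3
read 'R': S3 → S3
read 'L': S3 → S3
read 'R': S3 → S3
read 'R': S3 → S3
read 'R': S3 → S3
read 'R': S3 → S3
read 'L': S3 → S3
read 'L': S3 → S3
read 'L': S3 → S3
read 'L': S3 → S3
read 'L': S3 → S3
read 'R': S3 → S3
read 'R': S3 → S3
read 'L': S3 → S3
End state S3 is not accepting.

No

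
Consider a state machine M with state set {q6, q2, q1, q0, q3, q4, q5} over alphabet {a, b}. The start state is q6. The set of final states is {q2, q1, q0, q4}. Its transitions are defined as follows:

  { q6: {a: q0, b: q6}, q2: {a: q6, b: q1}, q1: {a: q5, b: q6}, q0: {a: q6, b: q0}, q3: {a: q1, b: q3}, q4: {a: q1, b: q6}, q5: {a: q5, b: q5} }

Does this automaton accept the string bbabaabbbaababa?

q6 → q6 → q6 → q0 → q0 → q6 → q0 → q0 → q0 → q0 → q6 → q0 → q0 → q6 → q6 → q0
End state q0 is accepting.

Yes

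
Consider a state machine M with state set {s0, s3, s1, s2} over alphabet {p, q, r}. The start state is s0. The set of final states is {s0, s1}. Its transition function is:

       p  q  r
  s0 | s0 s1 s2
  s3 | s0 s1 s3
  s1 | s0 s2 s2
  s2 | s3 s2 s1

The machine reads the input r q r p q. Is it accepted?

Yes

start at s0
read 'r': s0 → s2
read 'q': s2 → s2
read 'r': s2 → s1
read 'p': s1 → s0
read 'q': s0 → s1
End state s1 is accepting.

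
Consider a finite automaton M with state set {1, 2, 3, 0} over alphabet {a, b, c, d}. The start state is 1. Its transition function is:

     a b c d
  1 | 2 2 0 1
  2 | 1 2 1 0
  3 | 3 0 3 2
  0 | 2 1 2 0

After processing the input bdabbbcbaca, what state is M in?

2

1 → 2 → 0 → 2 → 2 → 2 → 2 → 1 → 2 → 1 → 0 → 2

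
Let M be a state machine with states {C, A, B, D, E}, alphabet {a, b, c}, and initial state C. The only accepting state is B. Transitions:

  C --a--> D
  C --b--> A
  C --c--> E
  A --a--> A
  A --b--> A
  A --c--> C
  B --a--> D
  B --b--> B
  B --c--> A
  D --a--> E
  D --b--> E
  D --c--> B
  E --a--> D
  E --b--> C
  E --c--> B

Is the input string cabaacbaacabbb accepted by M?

C → E → D → E → D → E → B → B → D → E → B → D → E → C → A
End state A is not accepting.

No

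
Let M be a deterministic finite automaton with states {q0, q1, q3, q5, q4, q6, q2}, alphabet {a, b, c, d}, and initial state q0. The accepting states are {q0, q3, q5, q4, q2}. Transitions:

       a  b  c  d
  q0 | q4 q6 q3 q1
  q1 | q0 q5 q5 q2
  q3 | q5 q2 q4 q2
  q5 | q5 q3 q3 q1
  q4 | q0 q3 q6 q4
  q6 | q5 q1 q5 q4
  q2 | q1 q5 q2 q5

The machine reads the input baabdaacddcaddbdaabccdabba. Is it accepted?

Yes

Trace: q0 -b-> q6 -a-> q5 -a-> q5 -b-> q3 -d-> q2 -a-> q1 -a-> q0 -c-> q3 -d-> q2 -d-> q5 -c-> q3 -a-> q5 -d-> q1 -d-> q2 -b-> q5 -d-> q1 -a-> q0 -a-> q4 -b-> q3 -c-> q4 -c-> q6 -d-> q4 -a-> q0 -b-> q6 -b-> q1 -a-> q0
End state q0 is accepting.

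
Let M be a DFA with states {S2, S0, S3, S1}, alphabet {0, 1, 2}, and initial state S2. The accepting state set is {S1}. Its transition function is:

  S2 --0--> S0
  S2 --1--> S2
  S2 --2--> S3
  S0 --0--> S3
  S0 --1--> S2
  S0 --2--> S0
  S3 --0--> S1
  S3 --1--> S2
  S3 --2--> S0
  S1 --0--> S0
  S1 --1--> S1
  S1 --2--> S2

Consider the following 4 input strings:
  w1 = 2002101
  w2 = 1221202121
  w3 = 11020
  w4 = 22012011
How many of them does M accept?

1

w1:
  start at S2
  read '2': S2 → S3
  read '0': S3 → S1
  read '0': S1 → S0
  read '2': S0 → S0
  read '1': S0 → S2
  read '0': S2 → S0
  read '1': S0 → S2
  end S2, rejected
w2:
  start at S2
  read '1': S2 → S2
  read '2': S2 → S3
  read '2': S3 → S0
  read '1': S0 → S2
  read '2': S2 → S3
  read '0': S3 → S1
  read '2': S1 → S2
  read '1': S2 → S2
  read '2': S2 → S3
  read '1': S3 → S2
  end S2, rejected
w3:
  start at S2
  read '1': S2 → S2
  read '1': S2 → S2
  read '0': S2 → S0
  read '2': S0 → S0
  read '0': S0 → S3
  end S3, rejected
w4:
  start at S2
  read '2': S2 → S3
  read '2': S3 → S0
  read '0': S0 → S3
  read '1': S3 → S2
  read '2': S2 → S3
  read '0': S3 → S1
  read '1': S1 → S1
  read '1': S1 → S1
  end S1, accepted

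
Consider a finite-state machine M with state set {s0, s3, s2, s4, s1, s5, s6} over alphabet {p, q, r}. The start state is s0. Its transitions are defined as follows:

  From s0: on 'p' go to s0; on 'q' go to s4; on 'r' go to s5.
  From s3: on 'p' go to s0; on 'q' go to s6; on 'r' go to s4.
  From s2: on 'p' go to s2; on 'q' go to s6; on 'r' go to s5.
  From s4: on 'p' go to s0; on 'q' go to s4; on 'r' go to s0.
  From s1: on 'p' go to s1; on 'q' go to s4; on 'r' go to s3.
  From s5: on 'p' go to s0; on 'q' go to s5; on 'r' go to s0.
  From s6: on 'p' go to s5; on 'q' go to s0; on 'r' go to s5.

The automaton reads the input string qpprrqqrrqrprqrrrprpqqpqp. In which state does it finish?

Trace: s0 -q-> s4 -p-> s0 -p-> s0 -r-> s5 -r-> s0 -q-> s4 -q-> s4 -r-> s0 -r-> s5 -q-> s5 -r-> s0 -p-> s0 -r-> s5 -q-> s5 -r-> s0 -r-> s5 -r-> s0 -p-> s0 -r-> s5 -p-> s0 -q-> s4 -q-> s4 -p-> s0 -q-> s4 -p-> s0

s0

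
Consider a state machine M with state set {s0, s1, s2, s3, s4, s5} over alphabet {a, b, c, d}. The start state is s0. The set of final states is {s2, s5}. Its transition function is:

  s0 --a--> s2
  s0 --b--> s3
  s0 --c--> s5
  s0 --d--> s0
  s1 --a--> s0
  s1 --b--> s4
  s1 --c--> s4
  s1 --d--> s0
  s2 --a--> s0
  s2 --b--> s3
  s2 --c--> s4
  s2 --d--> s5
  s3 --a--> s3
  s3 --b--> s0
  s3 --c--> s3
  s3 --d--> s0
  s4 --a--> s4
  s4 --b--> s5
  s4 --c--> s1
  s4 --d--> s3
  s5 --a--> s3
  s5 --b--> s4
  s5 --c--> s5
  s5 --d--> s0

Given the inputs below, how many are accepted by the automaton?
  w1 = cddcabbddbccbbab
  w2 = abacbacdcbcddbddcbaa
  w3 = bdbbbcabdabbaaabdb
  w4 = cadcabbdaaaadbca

0

w1:
  start at s0
  read 'c': s0 → s5
  read 'd': s5 → s0
  read 'd': s0 → s0
  read 'c': s0 → s5
  read 'a': s5 → s3
  read 'b': s3 → s0
  read 'b': s0 → s3
  read 'd': s3 → s0
  read 'd': s0 → s0
  read 'b': s0 → s3
  read 'c': s3 → s3
  read 'c': s3 → s3
  read 'b': s3 → s0
  read 'b': s0 → s3
  read 'a': s3 → s3
  read 'b': s3 → s0
  end s0, rejected
w2:
  start at s0
  read 'a': s0 → s2
  read 'b': s2 → s3
  read 'a': s3 → s3
  read 'c': s3 → s3
  read 'b': s3 → s0
  read 'a': s0 → s2
  read 'c': s2 → s4
  read 'd': s4 → s3
  read 'c': s3 → s3
  read 'b': s3 → s0
  read 'c': s0 → s5
  read 'd': s5 → s0
  read 'd': s0 → s0
  read 'b': s0 → s3
  read 'd': s3 → s0
  read 'd': s0 → s0
  read 'c': s0 → s5
  read 'b': s5 → s4
  read 'a': s4 → s4
  read 'a': s4 → s4
  end s4, rejected
w3:
  start at s0
  read 'b': s0 → s3
  read 'd': s3 → s0
  read 'b': s0 → s3
  read 'b': s3 → s0
  read 'b': s0 → s3
  read 'c': s3 → s3
  read 'a': s3 → s3
  read 'b': s3 → s0
  read 'd': s0 → s0
  read 'a': s0 → s2
  read 'b': s2 → s3
  read 'b': s3 → s0
  read 'a': s0 → s2
  read 'a': s2 → s0
  read 'a': s0 → s2
  read 'b': s2 → s3
  read 'd': s3 → s0
  read 'b': s0 → s3
  end s3, rejected
w4:
  start at s0
  read 'c': s0 → s5
  read 'a': s5 → s3
  read 'd': s3 → s0
  read 'c': s0 → s5
  read 'a': s5 → s3
  read 'b': s3 → s0
  read 'b': s0 → s3
  read 'd': s3 → s0
  read 'a': s0 → s2
  read 'a': s2 → s0
  read 'a': s0 → s2
  read 'a': s2 → s0
  read 'd': s0 → s0
  read 'b': s0 → s3
  read 'c': s3 → s3
  read 'a': s3 → s3
  end s3, rejected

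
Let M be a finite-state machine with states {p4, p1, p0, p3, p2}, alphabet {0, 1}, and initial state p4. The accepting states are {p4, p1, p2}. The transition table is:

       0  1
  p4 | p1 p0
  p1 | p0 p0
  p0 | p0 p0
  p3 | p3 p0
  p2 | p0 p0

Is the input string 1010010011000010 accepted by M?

Trace: p4 -1-> p0 -0-> p0 -1-> p0 -0-> p0 -0-> p0 -1-> p0 -0-> p0 -0-> p0 -1-> p0 -1-> p0 -0-> p0 -0-> p0 -0-> p0 -0-> p0 -1-> p0 -0-> p0
End state p0 is not accepting.

No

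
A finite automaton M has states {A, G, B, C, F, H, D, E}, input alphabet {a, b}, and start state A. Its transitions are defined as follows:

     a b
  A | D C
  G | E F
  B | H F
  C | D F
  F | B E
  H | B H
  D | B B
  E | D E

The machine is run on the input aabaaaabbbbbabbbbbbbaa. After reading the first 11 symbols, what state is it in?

start at A
read 'a': A → D
read 'a': D → B
read 'b': B → F
read 'a': F → B
read 'a': B → H
read 'a': H → B
read 'a': B → H
read 'b': H → H
read 'b': H → H
read 'b': H → H
read 'b': H → H
After 11 symbols: H.

H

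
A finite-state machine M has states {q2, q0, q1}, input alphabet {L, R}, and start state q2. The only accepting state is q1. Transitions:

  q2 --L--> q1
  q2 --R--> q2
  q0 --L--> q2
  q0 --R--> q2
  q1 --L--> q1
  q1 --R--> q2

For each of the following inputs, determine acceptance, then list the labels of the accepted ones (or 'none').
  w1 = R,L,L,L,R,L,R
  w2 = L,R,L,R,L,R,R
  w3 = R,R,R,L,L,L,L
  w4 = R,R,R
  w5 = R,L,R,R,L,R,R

w1: Trace: q2 -R-> q2 -L-> q1 -L-> q1 -L-> q1 -R-> q2 -L-> q1 -R-> q2  → end q2, rejected
w2: Trace: q2 -L-> q1 -R-> q2 -L-> q1 -R-> q2 -L-> q1 -R-> q2 -R-> q2  → end q2, rejected
w3: Trace: q2 -R-> q2 -R-> q2 -R-> q2 -L-> q1 -L-> q1 -L-> q1 -L-> q1  → end q1, accepted
w4: Trace: q2 -R-> q2 -R-> q2 -R-> q2  → end q2, rejected
w5: Trace: q2 -R-> q2 -L-> q1 -R-> q2 -R-> q2 -L-> q1 -R-> q2 -R-> q2  → end q2, rejected

w3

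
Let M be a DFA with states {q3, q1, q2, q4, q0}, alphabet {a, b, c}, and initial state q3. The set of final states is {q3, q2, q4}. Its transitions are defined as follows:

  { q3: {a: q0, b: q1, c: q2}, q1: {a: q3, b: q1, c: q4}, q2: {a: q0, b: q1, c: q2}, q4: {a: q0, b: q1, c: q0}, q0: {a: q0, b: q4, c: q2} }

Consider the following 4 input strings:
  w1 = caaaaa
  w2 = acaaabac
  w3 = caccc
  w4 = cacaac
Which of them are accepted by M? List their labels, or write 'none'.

w2, w3, w4

w1: q3 → q2 → q0 → q0 → q0 → q0 → q0  → end q0, rejected
w2: q3 → q0 → q2 → q0 → q0 → q0 → q4 → q0 → q2  → end q2, accepted
w3: q3 → q2 → q0 → q2 → q2 → q2  → end q2, accepted
w4: q3 → q2 → q0 → q2 → q0 → q0 → q2  → end q2, accepted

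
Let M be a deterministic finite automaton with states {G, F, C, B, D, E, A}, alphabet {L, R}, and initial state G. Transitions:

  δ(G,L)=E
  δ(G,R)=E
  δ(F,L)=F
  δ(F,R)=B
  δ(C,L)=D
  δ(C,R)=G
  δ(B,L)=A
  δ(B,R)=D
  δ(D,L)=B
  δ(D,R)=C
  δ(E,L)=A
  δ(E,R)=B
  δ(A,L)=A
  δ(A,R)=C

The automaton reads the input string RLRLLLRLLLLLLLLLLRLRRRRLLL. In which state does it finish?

A

start at G
read 'R': G → E
read 'L': E → A
read 'R': A → C
read 'L': C → D
read 'L': D → B
read 'L': B → A
read 'R': A → C
read 'L': C → D
read 'L': D → B
read 'L': B → A
read 'L': A → A
read 'L': A → A
read 'L': A → A
read 'L': A → A
read 'L': A → A
read 'L': A → A
read 'L': A → A
read 'R': A → C
read 'L': C → D
read 'R': D → C
read 'R': C → G
read 'R': G → E
read 'R': E → B
read 'L': B → A
read 'L': A → A
read 'L': A → A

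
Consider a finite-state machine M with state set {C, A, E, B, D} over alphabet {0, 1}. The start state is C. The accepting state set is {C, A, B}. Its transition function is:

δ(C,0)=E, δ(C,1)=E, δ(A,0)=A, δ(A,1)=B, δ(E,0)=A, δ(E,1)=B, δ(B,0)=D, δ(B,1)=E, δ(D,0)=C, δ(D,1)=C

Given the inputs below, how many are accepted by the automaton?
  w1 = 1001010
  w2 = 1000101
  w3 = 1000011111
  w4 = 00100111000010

w1:
  start at C
  read '1': C → E
  read '0': E → A
  read '0': A → A
  read '1': A → B
  read '0': B → D
  read '1': D → C
  read '0': C → E
  end E, rejected
w2:
  start at C
  read '1': C → E
  read '0': E → A
  read '0': A → A
  read '0': A → A
  read '1': A → B
  read '0': B → D
  read '1': D → C
  end C, accepted
w3:
  start at C
  read '1': C → E
  read '0': E → A
  read '0': A → A
  read '0': A → A
  read '0': A → A
  read '1': A → B
  read '1': B → E
  read '1': E → B
  read '1': B → E
  read '1': E → B
  end B, accepted
w4:
  start at C
  read '0': C → E
  read '0': E → A
  read '1': A → B
  read '0': B → D
  read '0': D → C
  read '1': C → E
  read '1': E → B
  read '1': B → E
  read '0': E → A
  read '0': A → A
  read '0': A → A
  read '0': A → A
  read '1': A → B
  read '0': B → D
  end D, rejected

2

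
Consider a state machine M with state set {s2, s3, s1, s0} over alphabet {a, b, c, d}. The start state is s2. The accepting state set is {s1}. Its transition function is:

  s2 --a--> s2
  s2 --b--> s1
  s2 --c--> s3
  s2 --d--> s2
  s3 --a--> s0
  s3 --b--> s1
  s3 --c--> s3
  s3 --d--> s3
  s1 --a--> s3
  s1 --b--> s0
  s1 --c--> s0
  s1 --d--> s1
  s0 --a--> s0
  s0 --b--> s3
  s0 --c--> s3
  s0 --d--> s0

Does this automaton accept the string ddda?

Trace: s2 -d-> s2 -d-> s2 -d-> s2 -a-> s2
End state s2 is not accepting.

No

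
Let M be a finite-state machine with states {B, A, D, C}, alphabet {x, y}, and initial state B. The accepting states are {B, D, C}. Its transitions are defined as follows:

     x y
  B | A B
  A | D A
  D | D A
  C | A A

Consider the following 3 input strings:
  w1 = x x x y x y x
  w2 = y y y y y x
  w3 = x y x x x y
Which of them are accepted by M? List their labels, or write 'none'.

w1:
  start at B
  read 'x': B → A
  read 'x': A → D
  read 'x': D → D
  read 'y': D → A
  read 'x': A → D
  read 'y': D → A
  read 'x': A → D
  end D, accepted
w2:
  start at B
  read 'y': B → B
  read 'y': B → B
  read 'y': B → B
  read 'y': B → B
  read 'y': B → B
  read 'x': B → A
  end A, rejected
w3:
  start at B
  read 'x': B → A
  read 'y': A → A
  read 'x': A → D
  read 'x': D → D
  read 'x': D → D
  read 'y': D → A
  end A, rejected

w1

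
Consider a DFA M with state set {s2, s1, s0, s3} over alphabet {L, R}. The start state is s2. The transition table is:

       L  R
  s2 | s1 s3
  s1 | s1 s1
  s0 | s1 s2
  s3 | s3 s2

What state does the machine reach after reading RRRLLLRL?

s1

s2 → s3 → s2 → s3 → s3 → s3 → s3 → s2 → s1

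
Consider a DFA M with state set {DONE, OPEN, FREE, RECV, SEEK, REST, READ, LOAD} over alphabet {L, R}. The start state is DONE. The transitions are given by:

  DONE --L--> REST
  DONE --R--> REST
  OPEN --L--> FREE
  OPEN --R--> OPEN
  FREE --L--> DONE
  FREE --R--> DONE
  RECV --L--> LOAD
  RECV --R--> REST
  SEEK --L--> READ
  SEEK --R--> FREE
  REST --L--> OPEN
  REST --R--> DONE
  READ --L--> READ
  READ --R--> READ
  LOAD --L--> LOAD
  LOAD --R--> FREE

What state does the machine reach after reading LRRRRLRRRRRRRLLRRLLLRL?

DONE → REST → DONE → REST → DONE → REST → OPEN → OPEN → OPEN → OPEN → OPEN → OPEN → OPEN → OPEN → FREE → DONE → REST → DONE → REST → OPEN → FREE → DONE → REST

REST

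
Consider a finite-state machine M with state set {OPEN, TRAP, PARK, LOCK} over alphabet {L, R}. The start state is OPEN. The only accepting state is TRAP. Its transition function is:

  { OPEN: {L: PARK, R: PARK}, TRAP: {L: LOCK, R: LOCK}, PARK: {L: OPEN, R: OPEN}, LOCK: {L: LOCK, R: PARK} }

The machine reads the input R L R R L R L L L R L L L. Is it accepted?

start at OPEN
read 'R': OPEN → PARK
read 'L': PARK → OPEN
read 'R': OPEN → PARK
read 'R': PARK → OPEN
read 'L': OPEN → PARK
read 'R': PARK → OPEN
read 'L': OPEN → PARK
read 'L': PARK → OPEN
read 'L': OPEN → PARK
read 'R': PARK → OPEN
read 'L': OPEN → PARK
read 'L': PARK → OPEN
read 'L': OPEN → PARK
End state PARK is not accepting.

No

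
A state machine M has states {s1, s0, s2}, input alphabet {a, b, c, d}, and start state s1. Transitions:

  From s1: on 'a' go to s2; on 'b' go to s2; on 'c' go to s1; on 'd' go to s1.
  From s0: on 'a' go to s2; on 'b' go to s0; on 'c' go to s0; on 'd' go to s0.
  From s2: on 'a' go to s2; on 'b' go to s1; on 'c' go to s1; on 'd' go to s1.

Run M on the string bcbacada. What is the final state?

s2

Trace: s1 -b-> s2 -c-> s1 -b-> s2 -a-> s2 -c-> s1 -a-> s2 -d-> s1 -a-> s2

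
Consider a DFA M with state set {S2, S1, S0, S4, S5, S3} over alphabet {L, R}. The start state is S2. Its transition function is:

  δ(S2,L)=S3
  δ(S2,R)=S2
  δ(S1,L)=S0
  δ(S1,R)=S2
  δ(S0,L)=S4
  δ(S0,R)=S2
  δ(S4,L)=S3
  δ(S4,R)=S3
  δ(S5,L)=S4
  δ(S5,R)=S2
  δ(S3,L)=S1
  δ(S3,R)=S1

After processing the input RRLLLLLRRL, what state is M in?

S3

Trace: S2 -R-> S2 -R-> S2 -L-> S3 -L-> S1 -L-> S0 -L-> S4 -L-> S3 -R-> S1 -R-> S2 -L-> S3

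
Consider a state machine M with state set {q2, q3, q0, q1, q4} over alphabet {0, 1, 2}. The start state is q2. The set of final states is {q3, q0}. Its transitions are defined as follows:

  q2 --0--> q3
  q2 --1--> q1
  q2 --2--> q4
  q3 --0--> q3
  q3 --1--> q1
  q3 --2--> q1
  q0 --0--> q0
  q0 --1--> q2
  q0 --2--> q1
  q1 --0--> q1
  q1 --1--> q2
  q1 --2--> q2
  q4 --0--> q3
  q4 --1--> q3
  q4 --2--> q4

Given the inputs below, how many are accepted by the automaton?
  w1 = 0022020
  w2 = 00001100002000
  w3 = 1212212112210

1

w1: Trace: q2 -0-> q3 -0-> q3 -2-> q1 -2-> q2 -0-> q3 -2-> q1 -0-> q1  → end q1, rejected
w2: Trace: q2 -0-> q3 -0-> q3 -0-> q3 -0-> q3 -1-> q1 -1-> q2 -0-> q3 -0-> q3 -0-> q3 -0-> q3 -2-> q1 -0-> q1 -0-> q1 -0-> q1  → end q1, rejected
w3: Trace: q2 -1-> q1 -2-> q2 -1-> q1 -2-> q2 -2-> q4 -1-> q3 -2-> q1 -1-> q2 -1-> q1 -2-> q2 -2-> q4 -1-> q3 -0-> q3  → end q3, accepted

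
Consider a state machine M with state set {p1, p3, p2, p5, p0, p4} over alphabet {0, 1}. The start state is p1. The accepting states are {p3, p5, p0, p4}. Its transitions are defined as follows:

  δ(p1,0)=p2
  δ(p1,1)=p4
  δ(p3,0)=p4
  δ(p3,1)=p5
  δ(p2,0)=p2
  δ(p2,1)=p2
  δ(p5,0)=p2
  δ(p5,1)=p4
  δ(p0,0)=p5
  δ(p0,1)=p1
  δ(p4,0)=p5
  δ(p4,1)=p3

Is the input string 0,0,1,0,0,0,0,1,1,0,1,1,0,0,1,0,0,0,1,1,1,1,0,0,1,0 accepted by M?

No

start at p1
read '0': p1 → p2
read '0': p2 → p2
read '1': p2 → p2
read '0': p2 → p2
read '0': p2 → p2
read '0': p2 → p2
read '0': p2 → p2
read '1': p2 → p2
read '1': p2 → p2
read '0': p2 → p2
read '1': p2 → p2
read '1': p2 → p2
read '0': p2 → p2
read '0': p2 → p2
read '1': p2 → p2
read '0': p2 → p2
read '0': p2 → p2
read '0': p2 → p2
read '1': p2 → p2
read '1': p2 → p2
read '1': p2 → p2
read '1': p2 → p2
read '0': p2 → p2
read '0': p2 → p2
read '1': p2 → p2
read '0': p2 → p2
End state p2 is not accepting.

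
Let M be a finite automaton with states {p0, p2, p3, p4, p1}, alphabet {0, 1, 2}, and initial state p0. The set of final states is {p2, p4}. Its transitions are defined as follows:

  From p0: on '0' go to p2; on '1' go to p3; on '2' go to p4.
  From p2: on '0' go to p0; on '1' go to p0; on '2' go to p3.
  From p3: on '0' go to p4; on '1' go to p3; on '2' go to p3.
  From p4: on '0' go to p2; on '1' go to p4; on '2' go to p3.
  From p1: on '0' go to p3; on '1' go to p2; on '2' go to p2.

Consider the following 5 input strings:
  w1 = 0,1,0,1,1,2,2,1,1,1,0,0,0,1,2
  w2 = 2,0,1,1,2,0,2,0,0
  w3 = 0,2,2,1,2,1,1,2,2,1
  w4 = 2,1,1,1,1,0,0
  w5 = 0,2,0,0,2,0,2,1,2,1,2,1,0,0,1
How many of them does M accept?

w1:
  start at p0
  read '0': p0 → p2
  read '1': p2 → p0
  read '0': p0 → p2
  read '1': p2 → p0
  read '1': p0 → p3
  read '2': p3 → p3
  read '2': p3 → p3
  read '1': p3 → p3
  read '1': p3 → p3
  read '1': p3 → p3
  read '0': p3 → p4
  read '0': p4 → p2
  read '0': p2 → p0
  read '1': p0 → p3
  read '2': p3 → p3
  end p3, rejected
w2:
  start at p0
  read '2': p0 → p4
  read '0': p4 → p2
  read '1': p2 → p0
  read '1': p0 → p3
  read '2': p3 → p3
  read '0': p3 → p4
  read '2': p4 → p3
  read '0': p3 → p4
  read '0': p4 → p2
  end p2, accepted
w3:
  start at p0
  read '0': p0 → p2
  read '2': p2 → p3
  read '2': p3 → p3
  read '1': p3 → p3
  read '2': p3 → p3
  read '1': p3 → p3
  read '1': p3 → p3
  read '2': p3 → p3
  read '2': p3 → p3
  read '1': p3 → p3
  end p3, rejected
w4:
  start at p0
  read '2': p0 → p4
  read '1': p4 → p4
  read '1': p4 → p4
  read '1': p4 → p4
  read '1': p4 → p4
  read '0': p4 → p2
  read '0': p2 → p0
  end p0, rejected
w5:
  start at p0
  read '0': p0 → p2
  read '2': p2 → p3
  read '0': p3 → p4
  read '0': p4 → p2
  read '2': p2 → p3
  read '0': p3 → p4
  read '2': p4 → p3
  read '1': p3 → p3
  read '2': p3 → p3
  read '1': p3 → p3
  read '2': p3 → p3
  read '1': p3 → p3
  read '0': p3 → p4
  read '0': p4 → p2
  read '1': p2 → p0
  end p0, rejected

1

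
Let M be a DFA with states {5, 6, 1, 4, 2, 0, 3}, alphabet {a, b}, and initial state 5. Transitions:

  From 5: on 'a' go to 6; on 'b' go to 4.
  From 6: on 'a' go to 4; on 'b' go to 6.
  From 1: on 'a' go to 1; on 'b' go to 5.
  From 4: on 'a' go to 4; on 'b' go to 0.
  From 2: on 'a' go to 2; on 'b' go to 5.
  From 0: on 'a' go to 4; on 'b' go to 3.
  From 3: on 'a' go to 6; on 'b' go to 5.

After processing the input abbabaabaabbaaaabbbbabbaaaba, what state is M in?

4

Trace: 5 -a-> 6 -b-> 6 -b-> 6 -a-> 4 -b-> 0 -a-> 4 -a-> 4 -b-> 0 -a-> 4 -a-> 4 -b-> 0 -b-> 3 -a-> 6 -a-> 4 -a-> 4 -a-> 4 -b-> 0 -b-> 3 -b-> 5 -b-> 4 -a-> 4 -b-> 0 -b-> 3 -a-> 6 -a-> 4 -a-> 4 -b-> 0 -a-> 4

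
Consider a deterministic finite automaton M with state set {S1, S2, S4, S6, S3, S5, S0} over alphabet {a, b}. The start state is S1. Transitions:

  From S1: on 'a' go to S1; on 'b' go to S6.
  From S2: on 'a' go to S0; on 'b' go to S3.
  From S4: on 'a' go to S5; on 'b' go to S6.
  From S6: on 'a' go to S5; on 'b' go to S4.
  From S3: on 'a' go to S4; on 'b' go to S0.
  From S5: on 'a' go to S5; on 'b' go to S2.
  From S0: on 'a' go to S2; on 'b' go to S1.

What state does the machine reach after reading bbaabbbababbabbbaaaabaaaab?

S6

Trace: S1 -b-> S6 -b-> S4 -a-> S5 -a-> S5 -b-> S2 -b-> S3 -b-> S0 -a-> S2 -b-> S3 -a-> S4 -b-> S6 -b-> S4 -a-> S5 -b-> S2 -b-> S3 -b-> S0 -a-> S2 -a-> S0 -a-> S2 -a-> S0 -b-> S1 -a-> S1 -a-> S1 -a-> S1 -a-> S1 -b-> S6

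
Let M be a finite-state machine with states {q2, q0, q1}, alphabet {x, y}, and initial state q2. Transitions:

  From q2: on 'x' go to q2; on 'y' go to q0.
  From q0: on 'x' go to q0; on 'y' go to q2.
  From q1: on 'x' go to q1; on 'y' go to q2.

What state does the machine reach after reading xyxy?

Trace: q2 -x-> q2 -y-> q0 -x-> q0 -y-> q2

q2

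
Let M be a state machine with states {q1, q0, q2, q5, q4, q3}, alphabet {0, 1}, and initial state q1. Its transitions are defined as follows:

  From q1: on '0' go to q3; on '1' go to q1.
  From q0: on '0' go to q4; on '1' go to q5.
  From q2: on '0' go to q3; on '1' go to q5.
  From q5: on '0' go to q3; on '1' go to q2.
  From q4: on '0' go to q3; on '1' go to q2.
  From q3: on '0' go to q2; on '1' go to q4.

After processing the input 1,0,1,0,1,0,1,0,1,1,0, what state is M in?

q3

Trace: q1 -1-> q1 -0-> q3 -1-> q4 -0-> q3 -1-> q4 -0-> q3 -1-> q4 -0-> q3 -1-> q4 -1-> q2 -0-> q3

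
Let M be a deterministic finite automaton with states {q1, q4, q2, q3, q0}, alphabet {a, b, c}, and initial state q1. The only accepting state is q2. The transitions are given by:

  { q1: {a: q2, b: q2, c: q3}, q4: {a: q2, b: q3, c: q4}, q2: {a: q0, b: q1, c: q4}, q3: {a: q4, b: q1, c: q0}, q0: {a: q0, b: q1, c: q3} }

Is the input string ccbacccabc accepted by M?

q1 → q3 → q0 → q1 → q2 → q4 → q4 → q4 → q2 → q1 → q3
End state q3 is not accepting.

No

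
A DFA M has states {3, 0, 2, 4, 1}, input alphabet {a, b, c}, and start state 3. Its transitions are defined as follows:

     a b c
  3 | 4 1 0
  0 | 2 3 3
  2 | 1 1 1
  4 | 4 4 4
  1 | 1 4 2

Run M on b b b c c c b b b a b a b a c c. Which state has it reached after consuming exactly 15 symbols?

4

3 → 1 → 4 → 4 → 4 → 4 → 4 → 4 → 4 → 4 → 4 → 4 → 4 → 4 → 4 → 4
After 15 symbols: 4.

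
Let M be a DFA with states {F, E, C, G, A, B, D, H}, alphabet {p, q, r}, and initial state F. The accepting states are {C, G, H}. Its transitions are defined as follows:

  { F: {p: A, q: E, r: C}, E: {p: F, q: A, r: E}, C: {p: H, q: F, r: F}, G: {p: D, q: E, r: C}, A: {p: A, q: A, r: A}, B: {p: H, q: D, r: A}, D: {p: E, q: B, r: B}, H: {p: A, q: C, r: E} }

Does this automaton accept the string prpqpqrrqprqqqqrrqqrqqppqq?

Trace: F -p-> A -r-> A -p-> A -q-> A -p-> A -q-> A -r-> A -r-> A -q-> A -p-> A -r-> A -q-> A -q-> A -q-> A -q-> A -r-> A -r-> A -q-> A -q-> A -r-> A -q-> A -q-> A -p-> A -p-> A -q-> A -q-> A
End state A is not accepting.

No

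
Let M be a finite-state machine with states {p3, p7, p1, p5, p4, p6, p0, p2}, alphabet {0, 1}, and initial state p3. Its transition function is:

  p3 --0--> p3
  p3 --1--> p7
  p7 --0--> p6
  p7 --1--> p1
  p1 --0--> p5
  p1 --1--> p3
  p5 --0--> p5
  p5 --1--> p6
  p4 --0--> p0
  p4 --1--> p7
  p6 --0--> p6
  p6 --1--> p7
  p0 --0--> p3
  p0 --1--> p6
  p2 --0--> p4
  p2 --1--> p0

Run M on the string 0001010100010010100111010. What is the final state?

p6

p3 → p3 → p3 → p3 → p7 → p6 → p7 → p6 → p7 → p6 → p6 → p6 → p7 → p6 → p6 → p7 → p6 → p7 → p6 → p6 → p7 → p1 → p3 → p3 → p7 → p6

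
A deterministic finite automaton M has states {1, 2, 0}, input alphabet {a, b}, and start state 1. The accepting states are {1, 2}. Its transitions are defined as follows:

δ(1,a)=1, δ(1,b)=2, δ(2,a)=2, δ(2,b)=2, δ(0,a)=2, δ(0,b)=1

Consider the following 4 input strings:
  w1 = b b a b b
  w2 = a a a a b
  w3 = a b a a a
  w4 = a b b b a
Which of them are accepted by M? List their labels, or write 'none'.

w1, w2, w3, w4

w1: Trace: 1 -b-> 2 -b-> 2 -a-> 2 -b-> 2 -b-> 2  → end 2, accepted
w2: Trace: 1 -a-> 1 -a-> 1 -a-> 1 -a-> 1 -b-> 2  → end 2, accepted
w3: Trace: 1 -a-> 1 -b-> 2 -a-> 2 -a-> 2 -a-> 2  → end 2, accepted
w4: Trace: 1 -a-> 1 -b-> 2 -b-> 2 -b-> 2 -a-> 2  → end 2, accepted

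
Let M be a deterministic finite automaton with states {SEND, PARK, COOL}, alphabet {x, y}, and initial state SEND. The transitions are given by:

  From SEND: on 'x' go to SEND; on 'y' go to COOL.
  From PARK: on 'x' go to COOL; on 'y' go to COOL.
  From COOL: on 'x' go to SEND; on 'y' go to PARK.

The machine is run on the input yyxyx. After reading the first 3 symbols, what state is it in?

COOL

start at SEND
read 'y': SEND → COOL
read 'y': COOL → PARK
read 'x': PARK → COOL
After 3 symbols: COOL.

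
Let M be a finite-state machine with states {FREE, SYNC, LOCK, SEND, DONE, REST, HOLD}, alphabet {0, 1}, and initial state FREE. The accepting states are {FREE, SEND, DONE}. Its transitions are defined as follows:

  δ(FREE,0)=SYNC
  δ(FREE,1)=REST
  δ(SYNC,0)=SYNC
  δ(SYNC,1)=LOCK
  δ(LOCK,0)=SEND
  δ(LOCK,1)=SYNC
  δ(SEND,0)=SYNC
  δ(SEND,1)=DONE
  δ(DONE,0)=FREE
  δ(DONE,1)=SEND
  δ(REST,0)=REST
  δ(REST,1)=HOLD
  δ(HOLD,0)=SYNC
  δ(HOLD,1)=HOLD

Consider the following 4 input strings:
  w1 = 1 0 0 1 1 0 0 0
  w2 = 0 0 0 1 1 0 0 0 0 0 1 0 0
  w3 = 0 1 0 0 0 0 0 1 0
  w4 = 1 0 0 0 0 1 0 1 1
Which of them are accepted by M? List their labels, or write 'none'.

w3

w1: FREE → REST → REST → REST → HOLD → HOLD → SYNC → SYNC → SYNC  → end SYNC, rejected
w2: FREE → SYNC → SYNC → SYNC → LOCK → SYNC → SYNC → SYNC → SYNC → SYNC → SYNC → LOCK → SEND → SYNC  → end SYNC, rejected
w3: FREE → SYNC → LOCK → SEND → SYNC → SYNC → SYNC → SYNC → LOCK → SEND  → end SEND, accepted
w4: FREE → REST → REST → REST → REST → REST → HOLD → SYNC → LOCK → SYNC  → end SYNC, rejected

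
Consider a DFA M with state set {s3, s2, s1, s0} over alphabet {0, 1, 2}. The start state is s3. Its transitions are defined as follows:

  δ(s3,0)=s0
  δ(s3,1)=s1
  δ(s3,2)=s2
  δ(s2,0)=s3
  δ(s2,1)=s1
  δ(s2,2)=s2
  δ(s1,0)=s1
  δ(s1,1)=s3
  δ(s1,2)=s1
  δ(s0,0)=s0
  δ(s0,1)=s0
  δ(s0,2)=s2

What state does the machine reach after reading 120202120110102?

s2

Trace: s3 -1-> s1 -2-> s1 -0-> s1 -2-> s1 -0-> s1 -2-> s1 -1-> s3 -2-> s2 -0-> s3 -1-> s1 -1-> s3 -0-> s0 -1-> s0 -0-> s0 -2-> s2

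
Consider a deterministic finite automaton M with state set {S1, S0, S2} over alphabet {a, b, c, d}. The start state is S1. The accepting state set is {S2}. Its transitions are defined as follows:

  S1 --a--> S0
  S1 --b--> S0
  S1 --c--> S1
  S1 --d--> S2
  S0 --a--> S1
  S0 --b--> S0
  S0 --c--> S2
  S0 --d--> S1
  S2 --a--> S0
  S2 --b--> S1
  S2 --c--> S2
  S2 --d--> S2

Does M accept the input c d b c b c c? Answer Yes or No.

start at S1
read 'c': S1 → S1
read 'd': S1 → S2
read 'b': S2 → S1
read 'c': S1 → S1
read 'b': S1 → S0
read 'c': S0 → S2
read 'c': S2 → S2
End state S2 is accepting.

Yes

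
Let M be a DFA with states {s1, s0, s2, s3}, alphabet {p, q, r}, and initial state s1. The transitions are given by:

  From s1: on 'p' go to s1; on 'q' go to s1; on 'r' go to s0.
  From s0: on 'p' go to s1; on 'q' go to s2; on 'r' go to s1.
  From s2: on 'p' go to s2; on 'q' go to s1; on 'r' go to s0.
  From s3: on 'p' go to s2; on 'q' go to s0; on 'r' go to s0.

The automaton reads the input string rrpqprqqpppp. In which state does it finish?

s1 → s0 → s1 → s1 → s1 → s1 → s0 → s2 → s1 → s1 → s1 → s1 → s1

s1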